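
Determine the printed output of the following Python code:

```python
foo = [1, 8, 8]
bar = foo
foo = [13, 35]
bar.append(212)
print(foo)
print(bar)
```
[13, 35]
[1, 8, 8, 212]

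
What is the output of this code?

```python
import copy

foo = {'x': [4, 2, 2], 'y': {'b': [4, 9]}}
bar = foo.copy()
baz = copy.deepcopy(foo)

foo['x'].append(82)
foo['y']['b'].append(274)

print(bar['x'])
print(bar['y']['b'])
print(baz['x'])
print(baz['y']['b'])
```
[4, 2, 2, 82]
[4, 9, 274]
[4, 2, 2]
[4, 9]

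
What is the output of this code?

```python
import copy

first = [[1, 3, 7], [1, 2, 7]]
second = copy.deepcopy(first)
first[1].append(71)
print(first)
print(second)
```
[[1, 3, 7], [1, 2, 7, 71]]
[[1, 3, 7], [1, 2, 7]]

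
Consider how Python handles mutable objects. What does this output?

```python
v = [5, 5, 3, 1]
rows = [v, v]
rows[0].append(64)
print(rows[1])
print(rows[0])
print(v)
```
[5, 5, 3, 1, 64]
[5, 5, 3, 1, 64]
[5, 5, 3, 1, 64]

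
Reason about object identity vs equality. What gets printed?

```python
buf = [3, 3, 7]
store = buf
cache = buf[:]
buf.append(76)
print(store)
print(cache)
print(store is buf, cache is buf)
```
[3, 3, 7, 76]
[3, 3, 7]
True False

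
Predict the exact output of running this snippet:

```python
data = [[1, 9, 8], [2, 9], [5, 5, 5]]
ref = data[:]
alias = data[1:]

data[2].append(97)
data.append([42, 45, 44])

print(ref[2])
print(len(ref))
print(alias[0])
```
[5, 5, 5, 97]
3
[2, 9]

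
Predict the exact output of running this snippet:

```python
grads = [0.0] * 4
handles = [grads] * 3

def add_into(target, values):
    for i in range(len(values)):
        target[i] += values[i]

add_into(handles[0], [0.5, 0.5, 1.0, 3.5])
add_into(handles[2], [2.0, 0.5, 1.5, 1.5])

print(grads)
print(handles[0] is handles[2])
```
[2.5, 1.0, 2.5, 5.0]
True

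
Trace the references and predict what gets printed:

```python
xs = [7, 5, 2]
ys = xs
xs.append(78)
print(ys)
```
[7, 5, 2, 78]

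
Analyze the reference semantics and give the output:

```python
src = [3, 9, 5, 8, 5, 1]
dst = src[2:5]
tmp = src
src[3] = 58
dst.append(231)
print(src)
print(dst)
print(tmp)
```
[3, 9, 5, 58, 5, 1]
[5, 8, 5, 231]
[3, 9, 5, 58, 5, 1]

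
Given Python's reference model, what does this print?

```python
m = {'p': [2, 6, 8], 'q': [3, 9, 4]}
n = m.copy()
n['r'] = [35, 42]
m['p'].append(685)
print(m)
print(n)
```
{'p': [2, 6, 8, 685], 'q': [3, 9, 4]}
{'p': [2, 6, 8, 685], 'q': [3, 9, 4], 'r': [35, 42]}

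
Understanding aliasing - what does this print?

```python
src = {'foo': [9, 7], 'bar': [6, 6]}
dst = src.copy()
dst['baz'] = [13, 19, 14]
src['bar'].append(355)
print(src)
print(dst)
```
{'foo': [9, 7], 'bar': [6, 6, 355]}
{'foo': [9, 7], 'bar': [6, 6, 355], 'baz': [13, 19, 14]}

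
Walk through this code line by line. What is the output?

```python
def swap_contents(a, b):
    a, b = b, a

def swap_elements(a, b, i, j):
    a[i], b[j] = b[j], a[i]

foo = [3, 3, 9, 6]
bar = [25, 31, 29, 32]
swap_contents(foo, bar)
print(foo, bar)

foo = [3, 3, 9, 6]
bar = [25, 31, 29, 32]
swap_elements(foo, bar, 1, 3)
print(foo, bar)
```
[3, 3, 9, 6] [25, 31, 29, 32]
[3, 32, 9, 6] [25, 31, 29, 3]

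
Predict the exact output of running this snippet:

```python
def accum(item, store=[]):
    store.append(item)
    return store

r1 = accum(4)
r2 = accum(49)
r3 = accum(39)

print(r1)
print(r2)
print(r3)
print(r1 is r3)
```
[4, 49, 39]
[4, 49, 39]
[4, 49, 39]
True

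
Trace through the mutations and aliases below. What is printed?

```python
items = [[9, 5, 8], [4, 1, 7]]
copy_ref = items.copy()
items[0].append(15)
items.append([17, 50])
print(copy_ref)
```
[[9, 5, 8, 15], [4, 1, 7]]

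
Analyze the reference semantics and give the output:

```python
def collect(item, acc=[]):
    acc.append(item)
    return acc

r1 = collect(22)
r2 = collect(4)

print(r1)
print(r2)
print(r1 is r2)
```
[22, 4]
[22, 4]
True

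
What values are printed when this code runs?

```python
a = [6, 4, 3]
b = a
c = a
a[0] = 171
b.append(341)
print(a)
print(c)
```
[171, 4, 3, 341]
[171, 4, 3, 341]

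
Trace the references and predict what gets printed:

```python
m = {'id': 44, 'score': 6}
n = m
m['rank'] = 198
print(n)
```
{'id': 44, 'score': 6, 'rank': 198}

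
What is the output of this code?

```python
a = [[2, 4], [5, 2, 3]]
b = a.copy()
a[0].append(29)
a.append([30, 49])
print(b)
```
[[2, 4, 29], [5, 2, 3]]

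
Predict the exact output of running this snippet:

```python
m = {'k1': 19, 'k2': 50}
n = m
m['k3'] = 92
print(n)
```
{'k1': 19, 'k2': 50, 'k3': 92}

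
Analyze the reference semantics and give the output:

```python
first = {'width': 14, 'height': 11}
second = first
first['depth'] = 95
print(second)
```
{'width': 14, 'height': 11, 'depth': 95}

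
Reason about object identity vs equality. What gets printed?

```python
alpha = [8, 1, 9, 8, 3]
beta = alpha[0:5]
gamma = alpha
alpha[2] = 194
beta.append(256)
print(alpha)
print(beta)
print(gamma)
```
[8, 1, 194, 8, 3]
[8, 1, 9, 8, 3, 256]
[8, 1, 194, 8, 3]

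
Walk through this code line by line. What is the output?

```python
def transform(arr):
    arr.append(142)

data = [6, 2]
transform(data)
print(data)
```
[6, 2, 142]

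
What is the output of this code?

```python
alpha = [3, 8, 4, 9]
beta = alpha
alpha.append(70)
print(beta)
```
[3, 8, 4, 9, 70]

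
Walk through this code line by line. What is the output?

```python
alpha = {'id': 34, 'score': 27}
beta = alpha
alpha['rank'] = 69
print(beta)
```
{'id': 34, 'score': 27, 'rank': 69}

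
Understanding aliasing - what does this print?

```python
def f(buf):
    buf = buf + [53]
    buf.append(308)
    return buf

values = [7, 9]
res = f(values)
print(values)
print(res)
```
[7, 9]
[7, 9, 53, 308]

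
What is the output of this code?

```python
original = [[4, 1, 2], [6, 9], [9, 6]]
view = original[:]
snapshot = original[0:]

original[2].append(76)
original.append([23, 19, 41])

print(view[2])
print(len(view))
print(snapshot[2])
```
[9, 6, 76]
3
[9, 6, 76]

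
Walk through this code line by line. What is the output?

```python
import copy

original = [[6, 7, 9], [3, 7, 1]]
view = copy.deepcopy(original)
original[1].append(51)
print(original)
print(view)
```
[[6, 7, 9], [3, 7, 1, 51]]
[[6, 7, 9], [3, 7, 1]]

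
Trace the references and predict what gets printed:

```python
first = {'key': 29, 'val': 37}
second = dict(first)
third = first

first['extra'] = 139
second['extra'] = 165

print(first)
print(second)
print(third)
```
{'key': 29, 'val': 37, 'extra': 139}
{'key': 29, 'val': 37, 'extra': 165}
{'key': 29, 'val': 37, 'extra': 139}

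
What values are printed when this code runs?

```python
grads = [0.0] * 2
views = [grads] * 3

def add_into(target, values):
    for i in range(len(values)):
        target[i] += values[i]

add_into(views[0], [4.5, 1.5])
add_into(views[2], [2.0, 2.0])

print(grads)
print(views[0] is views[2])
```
[6.5, 3.5]
True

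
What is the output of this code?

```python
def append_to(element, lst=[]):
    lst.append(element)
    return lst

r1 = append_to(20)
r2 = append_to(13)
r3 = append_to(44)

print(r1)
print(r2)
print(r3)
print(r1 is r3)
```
[20, 13, 44]
[20, 13, 44]
[20, 13, 44]
True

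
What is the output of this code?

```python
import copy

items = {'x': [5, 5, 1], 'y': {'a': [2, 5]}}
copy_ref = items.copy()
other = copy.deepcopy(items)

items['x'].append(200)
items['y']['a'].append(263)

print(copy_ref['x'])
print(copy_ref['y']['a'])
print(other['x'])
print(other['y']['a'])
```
[5, 5, 1, 200]
[2, 5, 263]
[5, 5, 1]
[2, 5]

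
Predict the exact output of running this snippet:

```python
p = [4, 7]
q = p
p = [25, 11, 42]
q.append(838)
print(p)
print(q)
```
[25, 11, 42]
[4, 7, 838]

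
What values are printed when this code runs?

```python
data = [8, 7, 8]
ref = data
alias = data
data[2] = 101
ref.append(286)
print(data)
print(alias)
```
[8, 7, 101, 286]
[8, 7, 101, 286]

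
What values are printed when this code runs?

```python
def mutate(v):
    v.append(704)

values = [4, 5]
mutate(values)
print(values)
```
[4, 5, 704]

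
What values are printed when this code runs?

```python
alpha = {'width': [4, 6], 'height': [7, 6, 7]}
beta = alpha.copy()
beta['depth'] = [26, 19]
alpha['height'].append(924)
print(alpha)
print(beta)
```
{'width': [4, 6], 'height': [7, 6, 7, 924]}
{'width': [4, 6], 'height': [7, 6, 7, 924], 'depth': [26, 19]}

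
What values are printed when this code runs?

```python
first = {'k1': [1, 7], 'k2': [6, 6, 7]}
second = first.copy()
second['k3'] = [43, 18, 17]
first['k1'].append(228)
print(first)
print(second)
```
{'k1': [1, 7, 228], 'k2': [6, 6, 7]}
{'k1': [1, 7, 228], 'k2': [6, 6, 7], 'k3': [43, 18, 17]}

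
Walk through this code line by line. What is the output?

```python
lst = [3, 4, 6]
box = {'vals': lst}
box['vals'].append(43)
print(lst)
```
[3, 4, 6, 43]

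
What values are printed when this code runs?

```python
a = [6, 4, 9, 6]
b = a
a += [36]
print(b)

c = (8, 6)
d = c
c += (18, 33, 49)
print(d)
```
[6, 4, 9, 6, 36]
(8, 6)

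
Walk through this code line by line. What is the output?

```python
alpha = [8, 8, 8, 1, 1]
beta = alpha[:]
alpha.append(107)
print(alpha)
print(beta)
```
[8, 8, 8, 1, 1, 107]
[8, 8, 8, 1, 1]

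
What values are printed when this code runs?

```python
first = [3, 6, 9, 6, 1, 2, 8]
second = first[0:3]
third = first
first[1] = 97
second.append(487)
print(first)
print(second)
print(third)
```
[3, 97, 9, 6, 1, 2, 8]
[3, 6, 9, 487]
[3, 97, 9, 6, 1, 2, 8]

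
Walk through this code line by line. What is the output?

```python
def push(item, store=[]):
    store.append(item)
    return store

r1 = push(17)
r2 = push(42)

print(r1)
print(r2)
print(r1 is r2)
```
[17, 42]
[17, 42]
True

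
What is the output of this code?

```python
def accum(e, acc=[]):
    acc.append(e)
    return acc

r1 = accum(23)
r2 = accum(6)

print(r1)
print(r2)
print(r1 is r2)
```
[23, 6]
[23, 6]
True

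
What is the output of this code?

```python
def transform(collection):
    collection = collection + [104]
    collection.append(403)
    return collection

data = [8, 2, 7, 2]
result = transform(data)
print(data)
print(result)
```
[8, 2, 7, 2]
[8, 2, 7, 2, 104, 403]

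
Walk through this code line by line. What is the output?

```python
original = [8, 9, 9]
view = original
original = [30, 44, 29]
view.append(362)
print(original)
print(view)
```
[30, 44, 29]
[8, 9, 9, 362]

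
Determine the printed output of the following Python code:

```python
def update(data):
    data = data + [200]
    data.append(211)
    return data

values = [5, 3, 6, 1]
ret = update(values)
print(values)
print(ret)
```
[5, 3, 6, 1]
[5, 3, 6, 1, 200, 211]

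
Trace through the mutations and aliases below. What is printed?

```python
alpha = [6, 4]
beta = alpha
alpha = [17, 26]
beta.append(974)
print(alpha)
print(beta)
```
[17, 26]
[6, 4, 974]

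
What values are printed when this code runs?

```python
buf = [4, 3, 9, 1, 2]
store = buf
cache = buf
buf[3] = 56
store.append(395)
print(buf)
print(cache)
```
[4, 3, 9, 56, 2, 395]
[4, 3, 9, 56, 2, 395]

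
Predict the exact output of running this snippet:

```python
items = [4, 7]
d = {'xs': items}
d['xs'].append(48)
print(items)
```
[4, 7, 48]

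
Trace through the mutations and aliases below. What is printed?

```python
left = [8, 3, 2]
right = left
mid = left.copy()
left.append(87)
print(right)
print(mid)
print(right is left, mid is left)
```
[8, 3, 2, 87]
[8, 3, 2]
True False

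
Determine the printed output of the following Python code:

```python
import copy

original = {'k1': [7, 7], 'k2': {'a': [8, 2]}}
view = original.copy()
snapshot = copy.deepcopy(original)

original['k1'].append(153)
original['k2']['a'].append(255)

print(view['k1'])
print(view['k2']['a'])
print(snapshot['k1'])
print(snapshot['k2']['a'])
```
[7, 7, 153]
[8, 2, 255]
[7, 7]
[8, 2]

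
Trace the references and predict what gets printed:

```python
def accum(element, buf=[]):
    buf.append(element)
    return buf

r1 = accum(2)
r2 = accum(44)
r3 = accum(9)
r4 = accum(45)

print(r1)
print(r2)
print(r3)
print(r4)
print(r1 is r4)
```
[2, 44, 9, 45]
[2, 44, 9, 45]
[2, 44, 9, 45]
[2, 44, 9, 45]
True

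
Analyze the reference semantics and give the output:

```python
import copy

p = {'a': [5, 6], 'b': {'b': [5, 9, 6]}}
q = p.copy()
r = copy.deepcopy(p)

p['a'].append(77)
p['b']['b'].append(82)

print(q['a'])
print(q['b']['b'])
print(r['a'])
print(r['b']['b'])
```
[5, 6, 77]
[5, 9, 6, 82]
[5, 6]
[5, 9, 6]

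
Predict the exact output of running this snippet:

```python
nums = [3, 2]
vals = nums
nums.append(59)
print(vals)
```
[3, 2, 59]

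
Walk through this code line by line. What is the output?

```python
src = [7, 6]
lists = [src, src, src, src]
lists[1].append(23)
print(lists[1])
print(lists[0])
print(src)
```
[7, 6, 23]
[7, 6, 23]
[7, 6, 23]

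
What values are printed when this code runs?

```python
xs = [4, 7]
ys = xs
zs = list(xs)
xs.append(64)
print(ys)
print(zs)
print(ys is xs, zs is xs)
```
[4, 7, 64]
[4, 7]
True False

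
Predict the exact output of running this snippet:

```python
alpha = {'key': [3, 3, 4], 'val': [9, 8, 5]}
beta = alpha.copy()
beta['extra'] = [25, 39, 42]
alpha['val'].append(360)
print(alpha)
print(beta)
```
{'key': [3, 3, 4], 'val': [9, 8, 5, 360]}
{'key': [3, 3, 4], 'val': [9, 8, 5, 360], 'extra': [25, 39, 42]}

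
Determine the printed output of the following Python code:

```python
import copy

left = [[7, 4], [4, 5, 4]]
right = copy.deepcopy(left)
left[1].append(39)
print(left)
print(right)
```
[[7, 4], [4, 5, 4, 39]]
[[7, 4], [4, 5, 4]]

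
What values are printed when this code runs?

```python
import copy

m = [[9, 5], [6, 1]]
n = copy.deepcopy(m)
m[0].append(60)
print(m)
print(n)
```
[[9, 5, 60], [6, 1]]
[[9, 5], [6, 1]]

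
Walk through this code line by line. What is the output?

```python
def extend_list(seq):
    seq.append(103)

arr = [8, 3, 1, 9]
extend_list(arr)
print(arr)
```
[8, 3, 1, 9, 103]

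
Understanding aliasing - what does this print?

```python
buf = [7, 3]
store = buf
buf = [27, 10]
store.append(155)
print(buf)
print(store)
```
[27, 10]
[7, 3, 155]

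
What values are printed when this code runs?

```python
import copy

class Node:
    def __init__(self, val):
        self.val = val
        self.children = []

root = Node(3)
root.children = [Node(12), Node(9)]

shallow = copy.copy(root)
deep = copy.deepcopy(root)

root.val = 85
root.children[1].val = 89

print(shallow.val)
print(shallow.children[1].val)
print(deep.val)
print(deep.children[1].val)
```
3
89
3
9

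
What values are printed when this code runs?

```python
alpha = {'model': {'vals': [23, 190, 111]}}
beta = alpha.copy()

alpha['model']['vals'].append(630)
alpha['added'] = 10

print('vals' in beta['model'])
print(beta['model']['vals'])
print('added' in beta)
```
True
[23, 190, 111, 630]
False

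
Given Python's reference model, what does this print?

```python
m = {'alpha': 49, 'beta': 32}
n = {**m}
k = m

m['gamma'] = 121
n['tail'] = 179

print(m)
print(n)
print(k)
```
{'alpha': 49, 'beta': 32, 'gamma': 121}
{'alpha': 49, 'beta': 32, 'tail': 179}
{'alpha': 49, 'beta': 32, 'gamma': 121}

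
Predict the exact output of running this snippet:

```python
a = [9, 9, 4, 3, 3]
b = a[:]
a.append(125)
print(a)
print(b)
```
[9, 9, 4, 3, 3, 125]
[9, 9, 4, 3, 3]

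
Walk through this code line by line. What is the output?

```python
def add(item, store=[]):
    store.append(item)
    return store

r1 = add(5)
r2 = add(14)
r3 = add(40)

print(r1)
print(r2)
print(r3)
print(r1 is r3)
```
[5, 14, 40]
[5, 14, 40]
[5, 14, 40]
True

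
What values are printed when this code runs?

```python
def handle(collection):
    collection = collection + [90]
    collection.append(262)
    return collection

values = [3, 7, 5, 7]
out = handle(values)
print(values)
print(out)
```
[3, 7, 5, 7]
[3, 7, 5, 7, 90, 262]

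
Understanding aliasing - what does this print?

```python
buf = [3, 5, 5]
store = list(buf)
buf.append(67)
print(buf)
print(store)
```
[3, 5, 5, 67]
[3, 5, 5]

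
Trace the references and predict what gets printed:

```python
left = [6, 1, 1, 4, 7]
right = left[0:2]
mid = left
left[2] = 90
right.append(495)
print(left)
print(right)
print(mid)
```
[6, 1, 90, 4, 7]
[6, 1, 495]
[6, 1, 90, 4, 7]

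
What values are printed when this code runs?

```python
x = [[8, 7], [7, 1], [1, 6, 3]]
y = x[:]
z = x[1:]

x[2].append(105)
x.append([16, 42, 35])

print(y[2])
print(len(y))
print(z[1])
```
[1, 6, 3, 105]
3
[1, 6, 3, 105]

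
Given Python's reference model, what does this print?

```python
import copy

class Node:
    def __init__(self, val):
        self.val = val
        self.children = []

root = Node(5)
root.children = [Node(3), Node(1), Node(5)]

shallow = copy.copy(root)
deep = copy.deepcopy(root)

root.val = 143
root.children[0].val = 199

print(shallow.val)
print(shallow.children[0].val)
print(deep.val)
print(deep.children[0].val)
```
5
199
5
3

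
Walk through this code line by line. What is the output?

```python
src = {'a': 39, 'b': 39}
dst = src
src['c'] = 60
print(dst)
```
{'a': 39, 'b': 39, 'c': 60}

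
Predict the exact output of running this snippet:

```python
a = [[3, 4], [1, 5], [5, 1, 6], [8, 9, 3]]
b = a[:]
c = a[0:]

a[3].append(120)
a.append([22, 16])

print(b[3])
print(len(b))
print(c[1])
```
[8, 9, 3, 120]
4
[1, 5]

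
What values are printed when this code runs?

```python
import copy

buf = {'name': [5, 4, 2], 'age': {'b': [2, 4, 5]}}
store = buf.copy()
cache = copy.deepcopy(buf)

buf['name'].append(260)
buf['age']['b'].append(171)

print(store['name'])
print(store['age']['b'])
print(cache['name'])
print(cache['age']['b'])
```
[5, 4, 2, 260]
[2, 4, 5, 171]
[5, 4, 2]
[2, 4, 5]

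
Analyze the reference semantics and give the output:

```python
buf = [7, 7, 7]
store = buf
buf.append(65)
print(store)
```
[7, 7, 7, 65]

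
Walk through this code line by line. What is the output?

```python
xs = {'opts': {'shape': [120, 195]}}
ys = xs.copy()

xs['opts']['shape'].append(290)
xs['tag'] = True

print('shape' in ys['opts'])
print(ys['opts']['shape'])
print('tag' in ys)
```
True
[120, 195, 290]
False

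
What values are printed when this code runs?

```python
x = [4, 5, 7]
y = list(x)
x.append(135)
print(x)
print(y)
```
[4, 5, 7, 135]
[4, 5, 7]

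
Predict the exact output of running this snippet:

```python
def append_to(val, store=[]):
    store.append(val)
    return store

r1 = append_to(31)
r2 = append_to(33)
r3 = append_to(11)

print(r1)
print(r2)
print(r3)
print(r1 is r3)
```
[31, 33, 11]
[31, 33, 11]
[31, 33, 11]
True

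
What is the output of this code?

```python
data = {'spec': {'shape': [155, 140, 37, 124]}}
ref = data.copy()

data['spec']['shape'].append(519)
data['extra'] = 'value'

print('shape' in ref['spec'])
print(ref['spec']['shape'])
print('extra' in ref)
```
True
[155, 140, 37, 124, 519]
False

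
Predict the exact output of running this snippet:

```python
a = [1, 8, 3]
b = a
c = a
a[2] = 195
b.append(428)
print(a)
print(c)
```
[1, 8, 195, 428]
[1, 8, 195, 428]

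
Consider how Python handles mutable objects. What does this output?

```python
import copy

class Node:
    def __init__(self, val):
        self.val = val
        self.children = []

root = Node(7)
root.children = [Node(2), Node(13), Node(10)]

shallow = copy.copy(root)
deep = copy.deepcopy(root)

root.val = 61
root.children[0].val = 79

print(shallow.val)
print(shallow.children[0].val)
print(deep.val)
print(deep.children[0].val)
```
7
79
7
2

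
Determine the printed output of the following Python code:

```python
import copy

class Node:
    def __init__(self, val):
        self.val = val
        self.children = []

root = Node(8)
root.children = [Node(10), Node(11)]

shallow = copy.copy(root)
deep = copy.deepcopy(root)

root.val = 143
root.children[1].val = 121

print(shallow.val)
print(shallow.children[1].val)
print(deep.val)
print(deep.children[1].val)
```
8
121
8
11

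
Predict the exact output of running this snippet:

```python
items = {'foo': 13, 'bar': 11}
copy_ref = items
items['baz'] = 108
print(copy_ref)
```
{'foo': 13, 'bar': 11, 'baz': 108}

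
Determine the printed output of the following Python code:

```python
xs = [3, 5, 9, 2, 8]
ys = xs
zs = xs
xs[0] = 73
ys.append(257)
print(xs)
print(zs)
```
[73, 5, 9, 2, 8, 257]
[73, 5, 9, 2, 8, 257]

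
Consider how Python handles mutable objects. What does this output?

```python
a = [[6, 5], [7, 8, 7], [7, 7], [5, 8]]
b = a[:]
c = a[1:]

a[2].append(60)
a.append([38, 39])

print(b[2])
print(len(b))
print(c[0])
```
[7, 7, 60]
4
[7, 8, 7]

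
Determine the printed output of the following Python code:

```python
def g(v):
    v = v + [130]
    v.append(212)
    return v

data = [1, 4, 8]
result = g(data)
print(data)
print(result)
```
[1, 4, 8]
[1, 4, 8, 130, 212]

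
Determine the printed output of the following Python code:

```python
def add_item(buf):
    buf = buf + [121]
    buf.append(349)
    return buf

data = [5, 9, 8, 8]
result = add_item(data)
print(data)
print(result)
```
[5, 9, 8, 8]
[5, 9, 8, 8, 121, 349]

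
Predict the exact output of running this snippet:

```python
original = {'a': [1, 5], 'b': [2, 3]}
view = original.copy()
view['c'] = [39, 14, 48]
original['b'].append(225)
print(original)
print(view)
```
{'a': [1, 5], 'b': [2, 3, 225]}
{'a': [1, 5], 'b': [2, 3, 225], 'c': [39, 14, 48]}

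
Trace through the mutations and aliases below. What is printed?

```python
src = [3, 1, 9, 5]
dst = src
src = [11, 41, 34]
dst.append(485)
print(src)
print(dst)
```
[11, 41, 34]
[3, 1, 9, 5, 485]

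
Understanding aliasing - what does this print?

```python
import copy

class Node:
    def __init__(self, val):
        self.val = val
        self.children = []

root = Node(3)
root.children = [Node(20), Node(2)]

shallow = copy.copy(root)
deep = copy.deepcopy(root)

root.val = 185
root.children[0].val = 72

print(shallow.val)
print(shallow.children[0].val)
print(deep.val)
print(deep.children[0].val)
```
3
72
3
20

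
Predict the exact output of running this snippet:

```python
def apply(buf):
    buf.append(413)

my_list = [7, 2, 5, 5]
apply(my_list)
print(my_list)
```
[7, 2, 5, 5, 413]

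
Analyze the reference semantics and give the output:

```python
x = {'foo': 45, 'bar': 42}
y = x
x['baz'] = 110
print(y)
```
{'foo': 45, 'bar': 42, 'baz': 110}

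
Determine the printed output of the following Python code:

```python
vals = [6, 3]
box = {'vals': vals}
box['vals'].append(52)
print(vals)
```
[6, 3, 52]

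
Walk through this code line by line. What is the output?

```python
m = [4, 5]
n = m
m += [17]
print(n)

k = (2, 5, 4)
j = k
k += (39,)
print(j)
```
[4, 5, 17]
(2, 5, 4)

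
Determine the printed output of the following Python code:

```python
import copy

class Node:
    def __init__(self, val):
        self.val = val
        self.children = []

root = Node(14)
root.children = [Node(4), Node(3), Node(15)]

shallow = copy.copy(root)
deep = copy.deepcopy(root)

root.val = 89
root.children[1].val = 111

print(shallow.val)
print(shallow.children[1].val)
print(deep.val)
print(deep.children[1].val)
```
14
111
14
3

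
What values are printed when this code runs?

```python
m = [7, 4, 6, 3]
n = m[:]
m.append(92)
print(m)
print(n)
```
[7, 4, 6, 3, 92]
[7, 4, 6, 3]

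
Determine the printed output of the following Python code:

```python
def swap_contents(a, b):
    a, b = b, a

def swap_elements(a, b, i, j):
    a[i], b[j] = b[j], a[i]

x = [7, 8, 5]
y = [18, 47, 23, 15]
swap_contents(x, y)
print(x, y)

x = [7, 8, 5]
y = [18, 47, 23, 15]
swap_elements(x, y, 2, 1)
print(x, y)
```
[7, 8, 5] [18, 47, 23, 15]
[7, 8, 47] [18, 5, 23, 15]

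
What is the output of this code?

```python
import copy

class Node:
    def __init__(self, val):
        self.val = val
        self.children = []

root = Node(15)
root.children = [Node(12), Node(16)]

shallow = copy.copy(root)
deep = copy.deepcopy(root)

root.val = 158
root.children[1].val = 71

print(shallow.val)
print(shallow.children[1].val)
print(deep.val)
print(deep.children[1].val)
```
15
71
15
16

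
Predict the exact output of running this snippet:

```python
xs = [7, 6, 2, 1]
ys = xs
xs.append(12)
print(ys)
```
[7, 6, 2, 1, 12]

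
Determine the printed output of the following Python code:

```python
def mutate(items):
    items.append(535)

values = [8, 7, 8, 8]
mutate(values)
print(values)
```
[8, 7, 8, 8, 535]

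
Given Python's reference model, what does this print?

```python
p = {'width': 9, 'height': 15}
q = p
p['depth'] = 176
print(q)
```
{'width': 9, 'height': 15, 'depth': 176}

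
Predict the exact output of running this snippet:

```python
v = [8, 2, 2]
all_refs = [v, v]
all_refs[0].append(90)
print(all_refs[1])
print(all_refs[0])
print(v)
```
[8, 2, 2, 90]
[8, 2, 2, 90]
[8, 2, 2, 90]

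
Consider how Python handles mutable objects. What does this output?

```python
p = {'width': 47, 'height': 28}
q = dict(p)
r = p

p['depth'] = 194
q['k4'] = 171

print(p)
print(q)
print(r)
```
{'width': 47, 'height': 28, 'depth': 194}
{'width': 47, 'height': 28, 'k4': 171}
{'width': 47, 'height': 28, 'depth': 194}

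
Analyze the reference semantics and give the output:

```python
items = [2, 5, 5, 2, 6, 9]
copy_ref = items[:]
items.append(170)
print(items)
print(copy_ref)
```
[2, 5, 5, 2, 6, 9, 170]
[2, 5, 5, 2, 6, 9]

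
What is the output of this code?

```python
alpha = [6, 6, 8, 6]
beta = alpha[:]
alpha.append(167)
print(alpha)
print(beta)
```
[6, 6, 8, 6, 167]
[6, 6, 8, 6]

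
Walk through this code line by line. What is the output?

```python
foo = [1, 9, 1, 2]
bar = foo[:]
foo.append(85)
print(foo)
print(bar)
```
[1, 9, 1, 2, 85]
[1, 9, 1, 2]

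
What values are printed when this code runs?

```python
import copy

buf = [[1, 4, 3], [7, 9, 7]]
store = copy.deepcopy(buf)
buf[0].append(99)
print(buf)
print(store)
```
[[1, 4, 3, 99], [7, 9, 7]]
[[1, 4, 3], [7, 9, 7]]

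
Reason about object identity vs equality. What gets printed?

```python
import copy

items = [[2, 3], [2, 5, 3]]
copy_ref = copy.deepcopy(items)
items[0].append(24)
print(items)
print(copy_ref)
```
[[2, 3, 24], [2, 5, 3]]
[[2, 3], [2, 5, 3]]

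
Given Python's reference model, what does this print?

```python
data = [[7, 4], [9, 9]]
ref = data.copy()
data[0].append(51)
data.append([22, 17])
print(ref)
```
[[7, 4, 51], [9, 9]]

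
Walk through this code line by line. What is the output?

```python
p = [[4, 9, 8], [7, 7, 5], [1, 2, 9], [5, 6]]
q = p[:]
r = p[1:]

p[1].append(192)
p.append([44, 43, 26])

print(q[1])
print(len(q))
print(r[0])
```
[7, 7, 5, 192]
4
[7, 7, 5, 192]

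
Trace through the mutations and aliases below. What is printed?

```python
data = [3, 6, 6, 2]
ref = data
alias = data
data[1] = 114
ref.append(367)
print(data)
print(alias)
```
[3, 114, 6, 2, 367]
[3, 114, 6, 2, 367]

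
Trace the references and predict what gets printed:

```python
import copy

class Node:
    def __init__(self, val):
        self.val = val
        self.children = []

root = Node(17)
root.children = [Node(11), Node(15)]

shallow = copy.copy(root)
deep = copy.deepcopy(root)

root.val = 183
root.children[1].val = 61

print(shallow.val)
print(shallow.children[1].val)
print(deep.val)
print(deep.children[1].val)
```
17
61
17
15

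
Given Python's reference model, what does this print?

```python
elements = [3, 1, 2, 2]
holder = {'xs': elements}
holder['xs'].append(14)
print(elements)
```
[3, 1, 2, 2, 14]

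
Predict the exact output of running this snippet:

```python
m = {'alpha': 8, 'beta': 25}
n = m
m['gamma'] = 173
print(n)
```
{'alpha': 8, 'beta': 25, 'gamma': 173}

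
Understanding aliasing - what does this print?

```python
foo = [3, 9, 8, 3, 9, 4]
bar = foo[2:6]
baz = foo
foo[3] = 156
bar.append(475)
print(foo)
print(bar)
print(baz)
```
[3, 9, 8, 156, 9, 4]
[8, 3, 9, 4, 475]
[3, 9, 8, 156, 9, 4]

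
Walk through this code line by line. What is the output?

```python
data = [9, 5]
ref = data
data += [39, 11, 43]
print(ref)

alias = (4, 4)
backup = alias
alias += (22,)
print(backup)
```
[9, 5, 39, 11, 43]
(4, 4)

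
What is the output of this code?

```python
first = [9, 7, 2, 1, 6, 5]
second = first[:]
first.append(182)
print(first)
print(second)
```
[9, 7, 2, 1, 6, 5, 182]
[9, 7, 2, 1, 6, 5]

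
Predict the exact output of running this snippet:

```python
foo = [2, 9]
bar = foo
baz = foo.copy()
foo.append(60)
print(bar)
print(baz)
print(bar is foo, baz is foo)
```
[2, 9, 60]
[2, 9]
True False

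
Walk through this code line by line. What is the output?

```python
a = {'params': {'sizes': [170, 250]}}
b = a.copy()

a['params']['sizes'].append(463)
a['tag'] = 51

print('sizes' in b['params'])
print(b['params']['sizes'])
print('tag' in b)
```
True
[170, 250, 463]
False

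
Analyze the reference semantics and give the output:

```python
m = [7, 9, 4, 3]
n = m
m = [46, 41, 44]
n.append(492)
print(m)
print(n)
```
[46, 41, 44]
[7, 9, 4, 3, 492]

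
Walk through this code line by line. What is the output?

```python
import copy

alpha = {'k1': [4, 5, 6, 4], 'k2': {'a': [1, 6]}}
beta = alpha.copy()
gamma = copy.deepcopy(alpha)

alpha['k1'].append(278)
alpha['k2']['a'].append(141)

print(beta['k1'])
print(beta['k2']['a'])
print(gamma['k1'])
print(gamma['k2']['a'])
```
[4, 5, 6, 4, 278]
[1, 6, 141]
[4, 5, 6, 4]
[1, 6]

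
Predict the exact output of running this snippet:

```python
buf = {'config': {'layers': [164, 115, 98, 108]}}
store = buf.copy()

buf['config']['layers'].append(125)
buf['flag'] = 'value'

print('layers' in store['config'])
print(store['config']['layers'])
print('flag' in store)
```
True
[164, 115, 98, 108, 125]
False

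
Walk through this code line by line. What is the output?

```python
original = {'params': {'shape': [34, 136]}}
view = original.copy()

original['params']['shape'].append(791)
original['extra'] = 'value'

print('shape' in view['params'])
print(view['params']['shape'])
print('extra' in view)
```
True
[34, 136, 791]
False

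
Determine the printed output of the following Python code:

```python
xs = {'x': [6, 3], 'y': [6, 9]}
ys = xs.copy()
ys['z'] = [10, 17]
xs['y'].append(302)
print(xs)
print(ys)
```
{'x': [6, 3], 'y': [6, 9, 302]}
{'x': [6, 3], 'y': [6, 9, 302], 'z': [10, 17]}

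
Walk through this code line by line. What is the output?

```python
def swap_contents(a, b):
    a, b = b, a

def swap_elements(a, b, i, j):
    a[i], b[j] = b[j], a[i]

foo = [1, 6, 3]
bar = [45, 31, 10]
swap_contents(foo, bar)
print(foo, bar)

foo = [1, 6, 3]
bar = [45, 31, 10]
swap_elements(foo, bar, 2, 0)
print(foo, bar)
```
[1, 6, 3] [45, 31, 10]
[1, 6, 45] [3, 31, 10]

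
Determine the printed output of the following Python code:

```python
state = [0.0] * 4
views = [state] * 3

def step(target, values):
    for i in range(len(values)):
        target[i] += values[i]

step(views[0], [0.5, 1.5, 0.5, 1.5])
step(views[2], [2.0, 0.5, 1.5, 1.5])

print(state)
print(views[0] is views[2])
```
[2.5, 2.0, 2.0, 3.0]
True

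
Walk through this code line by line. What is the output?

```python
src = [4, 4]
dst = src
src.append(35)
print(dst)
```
[4, 4, 35]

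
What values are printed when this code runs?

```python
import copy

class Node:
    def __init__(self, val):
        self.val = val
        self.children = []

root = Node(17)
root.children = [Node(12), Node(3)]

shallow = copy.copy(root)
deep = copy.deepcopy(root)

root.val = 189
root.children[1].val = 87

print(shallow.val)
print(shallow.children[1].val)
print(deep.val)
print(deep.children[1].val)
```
17
87
17
3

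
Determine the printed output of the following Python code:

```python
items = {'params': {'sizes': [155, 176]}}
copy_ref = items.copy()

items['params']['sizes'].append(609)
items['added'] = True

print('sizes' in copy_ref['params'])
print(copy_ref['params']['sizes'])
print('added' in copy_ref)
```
True
[155, 176, 609]
False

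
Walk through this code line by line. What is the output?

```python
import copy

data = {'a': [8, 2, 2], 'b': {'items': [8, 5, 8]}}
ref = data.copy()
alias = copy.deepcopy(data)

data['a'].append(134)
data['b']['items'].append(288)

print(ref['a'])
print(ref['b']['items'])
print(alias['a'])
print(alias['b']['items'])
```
[8, 2, 2, 134]
[8, 5, 8, 288]
[8, 2, 2]
[8, 5, 8]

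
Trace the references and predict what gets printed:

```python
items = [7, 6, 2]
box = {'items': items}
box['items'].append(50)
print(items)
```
[7, 6, 2, 50]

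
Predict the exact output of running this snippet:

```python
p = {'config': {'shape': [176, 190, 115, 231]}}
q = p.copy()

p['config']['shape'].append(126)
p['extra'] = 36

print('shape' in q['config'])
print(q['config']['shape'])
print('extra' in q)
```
True
[176, 190, 115, 231, 126]
False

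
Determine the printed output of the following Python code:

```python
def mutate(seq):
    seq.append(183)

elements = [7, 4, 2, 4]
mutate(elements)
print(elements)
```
[7, 4, 2, 4, 183]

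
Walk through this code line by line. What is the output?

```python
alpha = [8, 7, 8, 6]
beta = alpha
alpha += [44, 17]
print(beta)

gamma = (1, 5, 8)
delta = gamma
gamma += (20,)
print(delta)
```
[8, 7, 8, 6, 44, 17]
(1, 5, 8)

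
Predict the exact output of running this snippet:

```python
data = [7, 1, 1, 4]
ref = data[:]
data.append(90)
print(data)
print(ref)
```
[7, 1, 1, 4, 90]
[7, 1, 1, 4]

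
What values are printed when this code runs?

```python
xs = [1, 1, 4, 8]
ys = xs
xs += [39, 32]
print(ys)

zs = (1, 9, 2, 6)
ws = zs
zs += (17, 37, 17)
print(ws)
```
[1, 1, 4, 8, 39, 32]
(1, 9, 2, 6)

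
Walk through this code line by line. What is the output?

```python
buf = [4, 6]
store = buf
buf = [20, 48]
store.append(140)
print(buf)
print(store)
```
[20, 48]
[4, 6, 140]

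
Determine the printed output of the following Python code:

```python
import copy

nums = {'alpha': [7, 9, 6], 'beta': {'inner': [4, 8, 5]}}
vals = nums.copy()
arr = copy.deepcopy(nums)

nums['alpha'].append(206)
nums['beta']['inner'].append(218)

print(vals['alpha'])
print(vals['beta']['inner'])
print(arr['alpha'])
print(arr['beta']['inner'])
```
[7, 9, 6, 206]
[4, 8, 5, 218]
[7, 9, 6]
[4, 8, 5]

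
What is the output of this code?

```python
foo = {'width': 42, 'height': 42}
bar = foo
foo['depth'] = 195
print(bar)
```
{'width': 42, 'height': 42, 'depth': 195}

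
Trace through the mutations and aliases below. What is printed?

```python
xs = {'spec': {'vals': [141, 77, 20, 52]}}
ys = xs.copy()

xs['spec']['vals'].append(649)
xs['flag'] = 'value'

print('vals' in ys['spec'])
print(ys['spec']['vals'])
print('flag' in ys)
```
True
[141, 77, 20, 52, 649]
False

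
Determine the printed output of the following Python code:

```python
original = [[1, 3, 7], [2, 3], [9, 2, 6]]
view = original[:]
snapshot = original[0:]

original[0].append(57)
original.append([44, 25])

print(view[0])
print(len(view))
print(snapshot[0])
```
[1, 3, 7, 57]
3
[1, 3, 7, 57]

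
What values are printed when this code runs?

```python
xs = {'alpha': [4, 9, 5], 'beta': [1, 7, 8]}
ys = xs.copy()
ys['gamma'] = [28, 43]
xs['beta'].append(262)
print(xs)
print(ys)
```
{'alpha': [4, 9, 5], 'beta': [1, 7, 8, 262]}
{'alpha': [4, 9, 5], 'beta': [1, 7, 8, 262], 'gamma': [28, 43]}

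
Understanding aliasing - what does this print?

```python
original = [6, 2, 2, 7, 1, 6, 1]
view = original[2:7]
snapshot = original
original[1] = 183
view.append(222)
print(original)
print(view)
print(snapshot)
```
[6, 183, 2, 7, 1, 6, 1]
[2, 7, 1, 6, 1, 222]
[6, 183, 2, 7, 1, 6, 1]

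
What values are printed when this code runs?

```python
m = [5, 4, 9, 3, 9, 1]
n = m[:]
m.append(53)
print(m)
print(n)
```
[5, 4, 9, 3, 9, 1, 53]
[5, 4, 9, 3, 9, 1]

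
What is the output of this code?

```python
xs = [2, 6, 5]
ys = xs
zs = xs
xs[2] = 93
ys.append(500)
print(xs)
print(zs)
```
[2, 6, 93, 500]
[2, 6, 93, 500]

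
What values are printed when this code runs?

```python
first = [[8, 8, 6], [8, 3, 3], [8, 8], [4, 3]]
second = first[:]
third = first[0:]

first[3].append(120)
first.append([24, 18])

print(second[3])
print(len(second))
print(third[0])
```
[4, 3, 120]
4
[8, 8, 6]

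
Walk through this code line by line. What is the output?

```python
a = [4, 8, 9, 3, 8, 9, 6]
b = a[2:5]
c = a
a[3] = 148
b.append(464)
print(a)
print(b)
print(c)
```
[4, 8, 9, 148, 8, 9, 6]
[9, 3, 8, 464]
[4, 8, 9, 148, 8, 9, 6]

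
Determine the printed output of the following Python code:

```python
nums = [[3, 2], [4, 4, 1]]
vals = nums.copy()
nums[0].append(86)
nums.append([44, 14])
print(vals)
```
[[3, 2, 86], [4, 4, 1]]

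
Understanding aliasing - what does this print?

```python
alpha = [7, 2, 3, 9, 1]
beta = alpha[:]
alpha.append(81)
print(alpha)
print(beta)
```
[7, 2, 3, 9, 1, 81]
[7, 2, 3, 9, 1]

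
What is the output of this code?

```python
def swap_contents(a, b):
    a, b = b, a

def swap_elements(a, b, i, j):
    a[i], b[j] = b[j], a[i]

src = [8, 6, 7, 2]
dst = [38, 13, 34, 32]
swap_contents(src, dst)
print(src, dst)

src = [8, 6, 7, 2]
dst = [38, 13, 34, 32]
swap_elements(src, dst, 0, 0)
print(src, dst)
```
[8, 6, 7, 2] [38, 13, 34, 32]
[38, 6, 7, 2] [8, 13, 34, 32]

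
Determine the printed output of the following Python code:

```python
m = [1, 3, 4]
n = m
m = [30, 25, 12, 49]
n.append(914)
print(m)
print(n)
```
[30, 25, 12, 49]
[1, 3, 4, 914]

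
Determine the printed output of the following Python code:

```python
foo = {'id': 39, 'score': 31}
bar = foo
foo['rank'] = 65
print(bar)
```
{'id': 39, 'score': 31, 'rank': 65}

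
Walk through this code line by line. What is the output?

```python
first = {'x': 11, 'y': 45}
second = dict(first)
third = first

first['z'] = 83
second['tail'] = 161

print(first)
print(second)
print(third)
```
{'x': 11, 'y': 45, 'z': 83}
{'x': 11, 'y': 45, 'tail': 161}
{'x': 11, 'y': 45, 'z': 83}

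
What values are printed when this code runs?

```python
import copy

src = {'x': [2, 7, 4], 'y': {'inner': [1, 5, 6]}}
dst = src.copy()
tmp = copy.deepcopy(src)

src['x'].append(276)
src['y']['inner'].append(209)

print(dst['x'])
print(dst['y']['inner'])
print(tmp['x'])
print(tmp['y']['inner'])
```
[2, 7, 4, 276]
[1, 5, 6, 209]
[2, 7, 4]
[1, 5, 6]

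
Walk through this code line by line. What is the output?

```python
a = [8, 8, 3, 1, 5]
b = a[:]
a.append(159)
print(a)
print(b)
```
[8, 8, 3, 1, 5, 159]
[8, 8, 3, 1, 5]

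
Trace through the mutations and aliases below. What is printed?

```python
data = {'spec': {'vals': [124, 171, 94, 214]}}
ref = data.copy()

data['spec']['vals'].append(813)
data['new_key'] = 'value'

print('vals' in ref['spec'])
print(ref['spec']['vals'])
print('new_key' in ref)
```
True
[124, 171, 94, 214, 813]
False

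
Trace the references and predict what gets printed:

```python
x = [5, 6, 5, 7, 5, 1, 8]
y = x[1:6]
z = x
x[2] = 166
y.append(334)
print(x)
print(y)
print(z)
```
[5, 6, 166, 7, 5, 1, 8]
[6, 5, 7, 5, 1, 334]
[5, 6, 166, 7, 5, 1, 8]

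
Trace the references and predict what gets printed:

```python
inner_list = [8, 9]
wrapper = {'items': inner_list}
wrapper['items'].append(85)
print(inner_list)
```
[8, 9, 85]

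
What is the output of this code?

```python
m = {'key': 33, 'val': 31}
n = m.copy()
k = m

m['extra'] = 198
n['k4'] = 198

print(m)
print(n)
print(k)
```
{'key': 33, 'val': 31, 'extra': 198}
{'key': 33, 'val': 31, 'k4': 198}
{'key': 33, 'val': 31, 'extra': 198}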